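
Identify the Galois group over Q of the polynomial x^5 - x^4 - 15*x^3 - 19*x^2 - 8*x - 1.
The polynomial f is an irreducible quintic over Q, so G = Gal(f/Q) is a transitive subgroup of S_5: one of C_5 (5T1, order 5), D_5 (5T2, order 10), F_20 (5T3, order 20), A_5 (5T4, order 60) or S_5 (5T5, order 120). The discriminant of f is 14641 = 121^2, a perfect square, so G is contained in A_5. The transitive groups of degree 5 contained in A_5 are: C_5 (5T1, order 5), D_5 (5T2, order 10), A_5 (5T4, order 60). By Dedekind's theorem, for a prime p not dividing disc(f) the degrees of the irreducible factors of f mod p form the cycle type of an element of G. Factoring f modulo the 14 such primes p <= 47 (skipping 11, which divides the discriminant), each new pattern first appears at: mod 2: f = (x^5 + x^4 + x^3 + x^2 + 1), pattern 5; mod 23: f = (x + 8)(x + 9)(x + 15)(x + 17)(x + 19), pattern 1+1+1+1+1. No other pattern occurs in this range, so the set of observed cycle types is {5, 1+1+1+1+1}. The candidates containing elements of all these cycle types are C_5 (5T1) of order 5, D_5 (5T2) of order 10, A_5 (5T4) of order 60; the others are excluded. The observed types are precisely the cycle types that occur in C_5 (5T1). Each of the other remaining candidates has further cycle types, and by the Chebotarev density theorem the matching factorization patterns would occur for a proportion of primes equal to their share of the group: D_5 (5T2) additionally contains elements of type 2+2+1 (5 of its 10 elements, about 50% of primes); A_5 (5T4) additionally contains elements of type 3+1+1, 2+2+1 (35 of its 60 elements, about 58% of primes). None of the 14 primes tested shows any such pattern (for each of these groups the chance of that is below 10^-4), which rules them out. Hence G = C_5 (5T1), of order 5.

5T1: C_5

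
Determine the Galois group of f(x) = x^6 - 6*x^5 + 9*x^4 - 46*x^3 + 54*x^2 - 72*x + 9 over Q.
The polynomial f is an irreducible sextic over Q, so G = Gal(f/Q) is one of the 16 transitive subgroups 6T1, ..., 6T16 of S_6. The discriminant of f is 1323222688272384 = 36376128^2, a perfect square, so G is contained in A_6. The transitive groups of degree 6 contained in A_6 are: A_4 (6T4, order 12), S_4 (6T7, order 24), (C_3 x C_3) : C_4 (6T10, order 36), PSL(2,5) (6T12, order 60), A_6 (6T15, order 360). By Dedekind's theorem, for a prime p not dividing disc(f) the degrees of the irreducible factors of f mod p form the cycle type of an element of G. Factoring f modulo the 33 such primes p <= 149 (skipping 2, 3, which divide the discriminant), each new pattern first appears at: mod 5: f = (x^3 + x + 4)(x^3 + 4x^2 + 3x + 1), pattern 3+3; mod 17: f = (x + 8)(x + 16)(x^2 + 9x + 4)(x^2 + 12x + 13), pattern 2+2+1+1; mod 71: f = (x + 33)(x + 35)(x + 46)(x + 47)(x + 55)(x + 62), pattern 1+1+1+1+1+1. No other pattern occurs in this range, so the set of observed cycle types is {3+3, 2+2+1+1, 1+1+1+1+1+1}. The candidates containing elements of all these cycle types are A_4 (6T4) of order 12, S_4 (6T7) of order 24, (C_3 x C_3) : C_4 (6T10) of order 36, PSL(2,5) (6T12) of order 60, A_6 (6T15) of order 360; the others are excluded. The observed types are precisely the cycle types that occur in A_4 (6T4). Each of the other remaining candidates has further cycle types, and by the Chebotarev density theorem the matching factorization patterns would occur for a proportion of primes equal to their share of the group: S_4 (6T7) additionally contains elements of type 4+2 (6 of its 24 elements, about 25% of primes); (C_3 x C_3) : C_4 (6T10) additionally contains elements of type 4+2, 3+1+1+1 (22 of its 36 elements, about 61% of primes); PSL(2,5) (6T12) additionally contains elements of type 5+1 (24 of its 60 elements, about 40% of primes); A_6 (6T15) additionally contains elements of type 5+1, 4+2, 3+1+1+1 (274 of its 360 elements, about 76% of primes). None of the 33 primes tested shows any such pattern (for each of these groups the chance of that is below 10^-4), which rules them out. Hence G = A_4 (6T4), of order 12.

A_4 (also written A4)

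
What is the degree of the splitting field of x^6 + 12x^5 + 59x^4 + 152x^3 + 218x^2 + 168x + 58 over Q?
The degree of the splitting field over Q equals the order of the Galois group, so first determine the group. The polynomial f is an irreducible sextic over Q, so G = Gal(f/Q) is one of the 16 transitive subgroups 6T1, ..., 6T16 of S_6. The discriminant of f is -5120000, which is not a perfect square, so G is not contained in A_6. The transitive groups of degree 6 not contained in A_6 are: C_6 (6T1, order 6), S_3 (6T2, order 6), D_6 (6T3, order 12), C_3 x S_3 (6T5, order 18), A_4 x C_2 (6T6, order 24), S_4 (6T8, order 24), S_3 x S_3 (6T9, order 36), S_4 x C_2 (6T11, order 48), (S_3 x S_3) : C_2 (6T13, order 72), PGL(2,5) (6T14, order 120), S_6 (6T16, order 720). By Dedekind's theorem, for a prime p not dividing disc(f) the degrees of the irreducible factors of f mod p form the cycle type of an element of G. Factoring f modulo the 22 such primes p <= 89 (skipping 2, 5, which divide the discriminant), each new pattern first appears at: mod 3: f = (x^3 + x^2 + x + 2)(x^3 + 2x^2 + 2x + 2), pattern 3+3; mod 7: f = (x^2 + 3x + 1)(x^2 + 4x + 6)(x^2 + 5x + 5), pattern 2+2+2; mod 13: f = (x + 6)(x + 11)(x^4 + 8x^3 + x + 6), pattern 4+1+1; mod 43: f = (x + 14)(x + 33)(x^2 + 4x + 8)(x^2 + 4x + 14), pattern 2+2+1+1. No other pattern occurs in this range, so the set of observed cycle types is {3+3, 2+2+2, 4+1+1, 2+2+1+1}. The candidates containing elements of all these cycle types are S_4 (6T8) of order 24, S_4 x C_2 (6T11) of order 48, PGL(2,5) (6T14) of order 120, S_6 (6T16) of order 720; the others are excluded. The observed types are precisely the cycle types that occur in S_4 (6T8) (apart from the identity). Each of the other remaining candidates has further cycle types, and by the Chebotarev density theorem the matching factorization patterns would occur for a proportion of primes equal to their share of the group: S_4 x C_2 (6T11) additionally contains elements of type 6, 4+2, 2+1+1+1+1 (17 of its 48 elements, about 35% of primes); PGL(2,5) (6T14) additionally contains elements of type 6, 5+1 (44 of its 120 elements, about 37% of primes); S_6 (6T16) additionally contains elements of type 6, 5+1, 4+2, 3+2+1, 3+1+1+1, 2+1+1+1+1 (529 of its 720 elements, about 73% of primes). None of the 22 primes tested shows any such pattern (for each of these groups the chance of that is below 10^-4), which rules them out. Hence G = S_4 (6T8), of order 24. The Galois group S_4 (6T8) has order 24, so the splitting field has degree 24 over Q.

24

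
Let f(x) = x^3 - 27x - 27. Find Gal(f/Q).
The polynomial is an irreducible cubic over Q and its discriminant is 59049 = 243^2, a perfect square. For an irreducible cubic, a square discriminant forces the Galois group to be A_3, the cyclic group of order 3.

C_3, A_3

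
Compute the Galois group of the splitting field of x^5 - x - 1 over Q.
The polynomial f is an irreducible quintic over Q, so G = Gal(f/Q) is a transitive subgroup of S_5: one of C_5 (5T1, order 5), D_5 (5T2, order 10), F_20 (5T3, order 20), A_5 (5T4, order 60) or S_5 (5T5, order 120). The discriminant of f is 2869, which is not a perfect square, so G is not contained in A_5. The transitive groups of degree 5 not contained in A_5 are: F_20 (5T3, order 20), S_5 (5T5, order 120). By Dedekind's theorem, for a prime p not dividing disc(f) the degrees of the irreducible factors of f mod p form the cycle type of an element of G. Factoring f modulo the first such prime p = 2, each new pattern first appears at: mod 2: f = (x^2 + x + 1)(x^3 + x^2 + 1), pattern 3+2. No other pattern occurs in this range, so the set of observed cycle types is {3+2}. Among the candidates above, the only group containing elements of all these cycle types is S_5 (5T5) — F_20 (5T3) lacks at least one of them. Hence G = S_5 (5T5), of order 120.

5T5: S_5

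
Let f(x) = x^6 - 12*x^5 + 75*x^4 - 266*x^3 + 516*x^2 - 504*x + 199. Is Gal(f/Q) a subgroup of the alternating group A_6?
No

The polynomial is irreducible of degree 6 over Q. Its discriminant is -5217636731328, which is not a perfect square. A Galois group lies in the alternating group exactly when the discriminant is a square in Q, so the Galois group (PGL(2,5)) is not contained in A_6.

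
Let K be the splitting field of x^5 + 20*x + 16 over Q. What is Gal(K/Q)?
A_5 (also written A5)

The polynomial f is an irreducible quintic over Q, so G = Gal(f/Q) is a transitive subgroup of S_5: one of C_5 (5T1, order 5), D_5 (5T2, order 10), F_20 (5T3, order 20), A_5 (5T4, order 60) or S_5 (5T5, order 120). The discriminant of f is 1024000000 = 32000^2, a perfect square, so G is contained in A_5. The transitive groups of degree 5 contained in A_5 are: C_5 (5T1, order 5), D_5 (5T2, order 10), A_5 (5T4, order 60). By Dedekind's theorem, for a prime p not dividing disc(f) the degrees of the irreducible factors of f mod p form the cycle type of an element of G. Factoring f modulo the 2 such primes p <= 7 (skipping 2, 5, which divide the discriminant), each new pattern first appears at: mod 3: f = (x^5 + 2x + 1), pattern 5; mod 7: f = (x + 2)(x + 3)(x^3 + 2x^2 + 5x + 5), pattern 3+1+1. No other pattern occurs in this range, so the set of observed cycle types is {5, 3+1+1}. Among the candidates above, the only group containing elements of all these cycle types is A_5 (5T4) — each of C_5 (5T1), D_5 (5T2) lacks at least one of them. Hence G = A_5 (5T4), of order 60.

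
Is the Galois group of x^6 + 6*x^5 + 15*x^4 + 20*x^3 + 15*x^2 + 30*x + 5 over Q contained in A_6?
Yes

The polynomial is irreducible of degree 6 over Q. Its discriminant is 746496000000 = 864000^2, a perfect square. A Galois group lies in the alternating group exactly when the discriminant is a square in Q, so the Galois group (A_6) is contained in A_6.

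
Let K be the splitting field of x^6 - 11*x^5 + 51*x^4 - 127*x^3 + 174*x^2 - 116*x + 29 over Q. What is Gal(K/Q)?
The polynomial f is an irreducible sextic over Q, so G = Gal(f/Q) is one of the 16 transitive subgroups 6T1, ..., 6T16 of S_6. The discriminant of f is 525625 = 725^2, a perfect square, so G is contained in A_6. The transitive groups of degree 6 contained in A_6 are: A_4 (6T4, order 12), S_4 (6T7, order 24), (C_3 x C_3) : C_4 (6T10, order 36), PSL(2,5) (6T12, order 60), A_6 (6T15, order 360). By Dedekind's theorem, for a prime p not dividing disc(f) the degrees of the irreducible factors of f mod p form the cycle type of an element of G. Factoring f modulo the 19 such primes p <= 73 (skipping 5, 29, which divide the discriminant), each new pattern first appears at: mod 2: f = (x^2 + x + 1)(x^4 + x + 1), pattern 4+2; mod 11: f = (x^3 + 2x^2 + 7x + 2)(x^3 + 9x^2 + 4x + 9), pattern 3+3; mod 19: f = (x + 9)(x + 10)(x^2 + 1)(x^2 + 8x + 17), pattern 2+2+1+1; mod 61: f = (x + 26)(x + 33)(x + 40)(x^3 + 12x^2 + 37x + 12), pattern 3+1+1+1. No other pattern occurs in this range, so the set of observed cycle types is {4+2, 3+3, 2+2+1+1, 3+1+1+1}. The candidates containing elements of all these cycle types are (C_3 x C_3) : C_4 (6T10) of order 36, A_6 (6T15) of order 360; the others are excluded. The observed types are precisely the cycle types that occur in (C_3 x C_3) : C_4 (6T10) (apart from the identity). Each of the other remaining candidates has further cycle types, and by the Chebotarev density theorem the matching factorization patterns would occur for a proportion of primes equal to their share of the group: A_6 (6T15) additionally contains elements of type 5+1 (144 of its 360 elements, about 40% of primes). None of the 19 primes tested shows any such pattern (for each of these groups the chance of that is below 10^-4), which rules them out. Hence G = (C_3 x C_3) : C_4 (6T10), of order 36.

(C_3 x C_3) : C_4 (order 36)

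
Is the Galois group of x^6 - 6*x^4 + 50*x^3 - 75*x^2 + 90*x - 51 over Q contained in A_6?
Yes

The polynomial is irreducible of degree 6 over Q. Its discriminant is 1323222688272384 = 36376128^2, a perfect square. A Galois group lies in the alternating group exactly when the discriminant is a square in Q, so the Galois group (A_4) is contained in A_6.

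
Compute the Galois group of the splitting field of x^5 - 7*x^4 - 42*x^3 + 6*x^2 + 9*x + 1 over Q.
C_5 (also written C5)

The polynomial f is an irreducible quintic over Q, so G = Gal(f/Q) is a transitive subgroup of S_5: one of C_5 (5T1, order 5), D_5 (5T2, order 10), F_20 (5T3, order 20), A_5 (5T4, order 60) or S_5 (5T5, order 120). The discriminant of f is 15352201216 = 123904^2, a perfect square, so G is contained in A_5. The transitive groups of degree 5 contained in A_5 are: C_5 (5T1, order 5), D_5 (5T2, order 10), A_5 (5T4, order 60). By Dedekind's theorem, for a prime p not dividing disc(f) the degrees of the irreducible factors of f mod p form the cycle type of an element of G. Factoring f modulo the 14 such primes p <= 53 (skipping 2, 11, which divide the discriminant), each new pattern first appears at: mod 3: f = (x^5 + 2x^4 + 1), pattern 5; mod 23: f = (x + 6)(x + 10)(x + 14)(x + 15)(x + 17), pattern 1+1+1+1+1. No other pattern occurs in this range, so the set of observed cycle types is {5, 1+1+1+1+1}. The candidates containing elements of all these cycle types are C_5 (5T1) of order 5, D_5 (5T2) of order 10, A_5 (5T4) of order 60; the others are excluded. The observed types are precisely the cycle types that occur in C_5 (5T1). Each of the other remaining candidates has further cycle types, and by the Chebotarev density theorem the matching factorization patterns would occur for a proportion of primes equal to their share of the group: D_5 (5T2) additionally contains elements of type 2+2+1 (5 of its 10 elements, about 50% of primes); A_5 (5T4) additionally contains elements of type 3+1+1, 2+2+1 (35 of its 60 elements, about 58% of primes). None of the 14 primes tested shows any such pattern (for each of these groups the chance of that is below 10^-4), which rules them out. Hence G = C_5 (5T1), of order 5.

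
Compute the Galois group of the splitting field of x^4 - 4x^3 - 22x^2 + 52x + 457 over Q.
The polynomial is an irreducible quartic over Q and its discriminant is 10277093376 = 101376^2, a perfect square, so the Galois group is contained in A_4. The resolvent cubic y^3 + 22*y^2 - 2036*y - 50232 splits completely over Q, which gives the Klein four-group V_4.

V_4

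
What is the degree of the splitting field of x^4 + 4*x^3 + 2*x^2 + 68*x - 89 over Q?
8

The degree of the splitting field over Q equals the order of the Galois group, so first determine the group. The polynomial is an irreducible quartic over Q and its discriminant is -1313998848, which is not a perfect square, so the Galois group is not contained in A_4. The resolvent cubic y^3 - 2*y^2 + 628*y - 3912 has exactly one rational root, so the Galois group is C_4 or D_4. The quartic remains irreducible over Q(sqrt(disc)), so the group is D_4. The Galois group D_4 (4T3) has order 8, so the splitting field has degree 8 over Q.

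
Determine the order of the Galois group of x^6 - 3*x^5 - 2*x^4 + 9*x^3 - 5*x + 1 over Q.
The degree of the splitting field over Q equals the order of the Galois group, so first determine the group. The polynomial f is an irreducible sextic over Q, so G = Gal(f/Q) is one of the 16 transitive subgroups 6T1, ..., 6T16 of S_6. The discriminant of f is 810448, which is not a perfect square, so G is not contained in A_6. The transitive groups of degree 6 not contained in A_6 are: C_6 (6T1, order 6), S_3 (6T2, order 6), D_6 (6T3, order 12), C_3 x S_3 (6T5, order 18), A_4 x C_2 (6T6, order 24), S_4 (6T8, order 24), S_3 x S_3 (6T9, order 36), S_4 x C_2 (6T11, order 48), (S_3 x S_3) : C_2 (6T13, order 72), PGL(2,5) (6T14, order 120), S_6 (6T16, order 720). By Dedekind's theorem, for a prime p not dividing disc(f) the degrees of the irreducible factors of f mod p form the cycle type of an element of G. Factoring f modulo the 23 such primes p <= 97 (skipping 2, 37, which divide the discriminant), each new pattern first appears at: mod 3: f = (x^3 + x^2 + 2)(x^3 + 2x^2 + 2x + 2), pattern 3+3; mod 5: f = (x^2 + 2)(x^2 + 3x + 3)(x^2 + 4x + 1), pattern 2+2+2; mod 67: f = (x + 2)(x + 18)(x + 30)(x + 36)(x + 48)(x + 64), pattern 1+1+1+1+1+1. No other pattern occurs in this range, so the set of observed cycle types is {3+3, 2+2+2, 1+1+1+1+1+1}. The candidates containing elements of all these cycle types are C_6 (6T1) of order 6, S_3 (6T2) of order 6, D_6 (6T3) of order 12, C_3 x S_3 (6T5) of order 18, A_4 x C_2 (6T6) of order 24, S_4 (6T8) of order 24, S_3 x S_3 (6T9) of order 36, S_4 x C_2 (6T11) of order 48, (S_3 x S_3) : C_2 (6T13) of order 72, PGL(2,5) (6T14) of order 120, S_6 (6T16) of order 720; the others are excluded. The observed types are precisely the cycle types that occur in S_3 (6T2). Each of the other remaining candidates has further cycle types, and by the Chebotarev density theorem the matching factorization patterns would occur for a proportion of primes equal to their share of the group: C_6 (6T1) additionally contains elements of type 6 (2 of its 6 elements, about 33% of primes); D_6 (6T3) additionally contains elements of type 6, 2+2+1+1 (5 of its 12 elements, about 42% of primes); C_3 x S_3 (6T5) additionally contains elements of type 6, 3+1+1+1 (10 of its 18 elements, about 56% of primes); A_4 x C_2 (6T6) additionally contains elements of type 6, 2+2+1+1, 2+1+1+1+1 (14 of its 24 elements, about 58% of primes); S_4 (6T8) additionally contains elements of type 4+1+1, 2+2+1+1 (9 of its 24 elements, about 38% of primes); S_3 x S_3 (6T9) additionally contains elements of type 6, 3+1+1+1, 2+2+1+1 (25 of its 36 elements, about 69% of primes); S_4 x C_2 (6T11) additionally contains elements of type 6, 4+2, 4+1+1, 2+2+1+1, 2+1+1+1+1 (32 of its 48 elements, about 67% of primes); (S_3 x S_3) : C_2 (6T13) additionally contains elements of type 6, 4+2, 3+2+1, 3+1+1+1, 2+2+1+1, 2+1+1+1+1 (61 of its 72 elements, about 85% of primes); PGL(2,5) (6T14) additionally contains elements of type 6, 5+1, 4+1+1, 2+2+1+1 (89 of its 120 elements, about 74% of primes); S_6 (6T16) additionally contains elements of type 6, 5+1, 4+2, 4+1+1, 3+2+1, 3+1+1+1, 2+2+1+1, 2+1+1+1+1 (664 of its 720 elements, about 92% of primes). None of the 23 primes tested shows any such pattern (for each of these groups the chance of that is below 10^-4), which rules them out. Hence G = S_3 (6T2), of order 6. The Galois group S_3 (6T2) has order 6, so the splitting field has degree 6 over Q.

6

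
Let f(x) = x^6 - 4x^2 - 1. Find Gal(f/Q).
S_4

The polynomial f is an irreducible sextic over Q, so G = Gal(f/Q) is one of the 16 transitive subgroups 6T1, ..., 6T16 of S_6. The discriminant of f is 3356224 = 1832^2, a perfect square, so G is contained in A_6. The transitive groups of degree 6 contained in A_6 are: A_4 (6T4, order 12), S_4 (6T7, order 24), (C_3 x C_3) : C_4 (6T10, order 36), PSL(2,5) (6T12, order 60), A_6 (6T15, order 360). By Dedekind's theorem, for a prime p not dividing disc(f) the degrees of the irreducible factors of f mod p form the cycle type of an element of G. Factoring f modulo the 79 such primes p <= 419 (skipping 2, 229, which divide the discriminant), each new pattern first appears at: mod 3: f = (x^3 + x^2 + 2x + 1)(x^3 + 2x^2 + 2x + 2), pattern 3+3; mod 7: f = (x^2 + 4)(x^4 + 3x^2 + 5), pattern 4+2; mod 23: f = (x + 9)(x + 14)(x^2 + x + 18)(x^2 + 22x + 18), pattern 2+2+1+1; mod 193: f = (x + 87)(x + 90)(x + 93)(x + 100)(x + 103)(x + 106), pattern 1+1+1+1+1+1. No other pattern occurs in this range, so the set of observed cycle types is {3+3, 4+2, 2+2+1+1, 1+1+1+1+1+1}. The candidates containing elements of all these cycle types are S_4 (6T7) of order 24, (C_3 x C_3) : C_4 (6T10) of order 36, A_6 (6T15) of order 360; the others are excluded. The observed types are precisely the cycle types that occur in S_4 (6T7). Each of the other remaining candidates has further cycle types, and by the Chebotarev density theorem the matching factorization patterns would occur for a proportion of primes equal to their share of the group: (C_3 x C_3) : C_4 (6T10) additionally contains elements of type 3+1+1+1 (4 of its 36 elements, about 11% of primes); A_6 (6T15) additionally contains elements of type 5+1, 3+1+1+1 (184 of its 360 elements, about 51% of primes). None of the 79 primes tested shows any such pattern (for each of these groups the chance of that is below 10^-4), which rules them out. Hence G = S_4 (6T7), of order 24.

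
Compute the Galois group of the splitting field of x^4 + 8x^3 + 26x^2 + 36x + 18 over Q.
V_4 (order 4)

The polynomial is an irreducible quartic over Q and its discriminant is 2304 = 48^2, a perfect square, so the Galois group is contained in A_4. The resolvent cubic y^3 - 26*y^2 + 216*y - 576 splits completely over Q, which gives the Klein four-group V_4.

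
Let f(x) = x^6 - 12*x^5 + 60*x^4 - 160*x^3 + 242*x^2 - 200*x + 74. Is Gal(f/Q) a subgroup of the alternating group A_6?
The polynomial is irreducible of degree 6 over Q. Its discriminant is -2508800, which is not a perfect square. A Galois group lies in the alternating group exactly when the discriminant is a square in Q, so the Galois group (S_4 x C_2) is not contained in A_6.

No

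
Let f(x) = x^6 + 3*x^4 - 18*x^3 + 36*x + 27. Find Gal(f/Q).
The polynomial f is an irreducible sextic over Q, so G = Gal(f/Q) is one of the 16 transitive subgroups 6T1, ..., 6T16 of S_6. The discriminant of f is -28010528989632, which is not a perfect square, so G is not contained in A_6. The transitive groups of degree 6 not contained in A_6 are: C_6 (6T1, order 6), S_3 (6T2, order 6), D_6 (6T3, order 12), C_3 x S_3 (6T5, order 18), A_4 x C_2 (6T6, order 24), S_4 (6T8, order 24), S_3 x S_3 (6T9, order 36), S_4 x C_2 (6T11, order 48), (S_3 x S_3) : C_2 (6T13, order 72), PGL(2,5) (6T14, order 120), S_6 (6T16, order 720). By Dedekind's theorem, for a prime p not dividing disc(f) the degrees of the irreducible factors of f mod p form the cycle type of an element of G. Factoring f modulo the 21 such primes p <= 89 (skipping 2, 3, 7, which divide the discriminant), each new pattern first appears at: mod 5: f = (x^6 + 3x^4 + 2x^3 + x + 2), pattern 6; mod 11: f = (x + 7)(x^5 + 4x^4 + 8x^3 + 3x^2 + x + 7), pattern 5+1; mod 13: f = (x + 1)(x + 8)(x^4 + 4x^3 + 11x^2 + 7x + 5), pattern 4+1+1; mod 23: f = (x + 7)(x + 20)(x^2 + x + 9)(x^2 + 18x + 13), pattern 2+2+1+1; mod 43: f = (x^3 + 12)(x^3 + 3x + 13), pattern 3+3; mod 61: f = (x^2 + 13x + 17)(x^2 + 15x + 20)(x^2 + 33x + 6), pattern 2+2+2. No other pattern occurs in this range, so the set of observed cycle types is {6, 5+1, 4+1+1, 2+2+1+1, 3+3, 2+2+2}. The candidates containing elements of all these cycle types are PGL(2,5) (6T14) of order 120, S_6 (6T16) of order 720; the others are excluded. The observed types are precisely the cycle types that occur in PGL(2,5) (6T14) (apart from the identity). Each of the other remaining candidates has further cycle types, and by the Chebotarev density theorem the matching factorization patterns would occur for a proportion of primes equal to their share of the group: S_6 (6T16) additionally contains elements of type 4+2, 3+2+1, 3+1+1+1, 2+1+1+1+1 (265 of its 720 elements, about 37% of primes). None of the 21 primes tested shows any such pattern (for each of these groups the chance of that is below 10^-4), which rules them out. Hence G = PGL(2,5) (6T14), of order 120.

PGL(2,5) (also written S5(6))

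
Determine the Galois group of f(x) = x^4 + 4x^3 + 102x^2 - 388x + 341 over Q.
4T4: A_4

The polynomial is an irreducible quartic over Q and its discriminant is 18011787264 = 134208^2, a perfect square, so the Galois group is contained in A_4. The resolvent cubic y^3 - 102*y^2 - 2916*y - 16872 is irreducible over Q. An irreducible resolvent with square discriminant gives A_4.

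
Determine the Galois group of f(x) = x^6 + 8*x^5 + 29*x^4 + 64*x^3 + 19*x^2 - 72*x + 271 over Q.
The polynomial f is an irreducible sextic over Q, so G = Gal(f/Q) is one of the 16 transitive subgroups 6T1, ..., 6T16 of S_6. The discriminant of f is 564385546240000 = 23756800^2, a perfect square, so G is contained in A_6. The transitive groups of degree 6 contained in A_6 are: A_4 (6T4, order 12), S_4 (6T7, order 24), (C_3 x C_3) : C_4 (6T10, order 36), PSL(2,5) (6T12, order 60), A_6 (6T15, order 360). By Dedekind's theorem, for a prime p not dividing disc(f) the degrees of the irreducible factors of f mod p form the cycle type of an element of G. Factoring f modulo the 19 such primes p <= 79 (skipping 2, 5, 29, which divide the discriminant), each new pattern first appears at: mod 3: f = (x^2 + 2x + 2)(x^4 + x + 2), pattern 4+2; mod 11: f = (x^3 + 7x + 1)(x^3 + 8x^2 + 7), pattern 3+3; mod 19: f = (x + 4)(x + 6)(x^2 + 7x + 2)(x^2 + 10x + 10), pattern 2+2+1+1; mod 61: f = (x + 10)(x + 24)(x + 57)(x^3 + 39x^2 + 36x + 36), pattern 3+1+1+1. No other pattern occurs in this range, so the set of observed cycle types is {4+2, 3+3, 2+2+1+1, 3+1+1+1}. The candidates containing elements of all these cycle types are (C_3 x C_3) : C_4 (6T10) of order 36, A_6 (6T15) of order 360; the others are excluded. The observed types are precisely the cycle types that occur in (C_3 x C_3) : C_4 (6T10) (apart from the identity). Each of the other remaining candidates has further cycle types, and by the Chebotarev density theorem the matching factorization patterns would occur for a proportion of primes equal to their share of the group: A_6 (6T15) additionally contains elements of type 5+1 (144 of its 360 elements, about 40% of primes). None of the 19 primes tested shows any such pattern (for each of these groups the chance of that is below 10^-4), which rules them out. Hence G = (C_3 x C_3) : C_4 (6T10), of order 36.

(C_3 x C_3) : C_4, the transitive group 6T10 of order 36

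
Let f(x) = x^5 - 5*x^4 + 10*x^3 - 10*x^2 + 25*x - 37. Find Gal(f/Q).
The polynomial f is an irreducible quintic over Q, so G = Gal(f/Q) is a transitive subgroup of S_5: one of C_5 (5T1, order 5), D_5 (5T2, order 10), F_20 (5T3, order 20), A_5 (5T4, order 60) or S_5 (5T5, order 120). The discriminant of f is 1024000000 = 32000^2, a perfect square, so G is contained in A_5. The transitive groups of degree 5 contained in A_5 are: C_5 (5T1, order 5), D_5 (5T2, order 10), A_5 (5T4, order 60). By Dedekind's theorem, for a prime p not dividing disc(f) the degrees of the irreducible factors of f mod p form the cycle type of an element of G. Factoring f modulo the 2 such primes p <= 7 (skipping 2, 5, which divide the discriminant), each new pattern first appears at: mod 3: f = (x^5 + x^4 + x^3 + 2x^2 + x + 2), pattern 5; mod 7: f = (x + 3)(x + 4)(x^3 + 2x^2 + 5x + 1), pattern 3+1+1. No other pattern occurs in this range, so the set of observed cycle types is {5, 3+1+1}. Among the candidates above, the only group containing elements of all these cycle types is A_5 (5T4) — each of C_5 (5T1), D_5 (5T2) lacks at least one of them. Hence G = A_5 (5T4), of order 60.

A_5 (order 60)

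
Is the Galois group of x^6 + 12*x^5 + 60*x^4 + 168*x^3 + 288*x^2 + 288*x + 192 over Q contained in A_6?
The polynomial is irreducible of degree 6 over Q. Its discriminant is -21134460321792, which is not a perfect square. A Galois group lies in the alternating group exactly when the discriminant is a square in Q, so the Galois group (C_6) is not contained in A_6.

No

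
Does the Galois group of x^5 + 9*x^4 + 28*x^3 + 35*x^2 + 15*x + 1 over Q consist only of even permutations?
Yes

The polynomial is irreducible of degree 5 over Q. Its discriminant is 14641 = 121^2, a perfect square. A Galois group lies in the alternating group exactly when the discriminant is a square in Q, so the Galois group (C_5) is contained in A_5.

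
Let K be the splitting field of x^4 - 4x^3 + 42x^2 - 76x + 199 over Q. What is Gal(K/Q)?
C_4

The polynomial is an irreducible quartic over Q and its discriminant is 1088391168, which is not a perfect square, so the Galois group is not contained in A_4. The resolvent cubic y^3 - 42*y^2 - 492*y + 24472 has exactly one rational root, so the Galois group is C_4 or D_4. The quartic becomes reducible over Q(sqrt(disc)), so the group is C_4.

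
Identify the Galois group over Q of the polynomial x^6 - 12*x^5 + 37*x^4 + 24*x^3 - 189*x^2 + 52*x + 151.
S_3 (order 6)

The polynomial f is an irreducible sextic over Q, so G = Gal(f/Q) is one of the 16 transitive subgroups 6T1, ..., 6T16 of S_6. The discriminant of f is 870211913777152, which is not a perfect square, so G is not contained in A_6. The transitive groups of degree 6 not contained in A_6 are: C_6 (6T1, order 6), S_3 (6T2, order 6), D_6 (6T3, order 12), C_3 x S_3 (6T5, order 18), A_4 x C_2 (6T6, order 24), S_4 (6T8, order 24), S_3 x S_3 (6T9, order 36), S_4 x C_2 (6T11, order 48), (S_3 x S_3) : C_2 (6T13, order 72), PGL(2,5) (6T14, order 120), S_6 (6T16, order 720). By Dedekind's theorem, for a prime p not dividing disc(f) the degrees of the irreducible factors of f mod p form the cycle type of an element of G. Factoring f modulo the 23 such primes p <= 97 (skipping 2, 37, which divide the discriminant), each new pattern first appears at: mod 3: f = (x^3 + x^2 + 2)(x^3 + 2x^2 + 2x + 2), pattern 3+3; mod 5: f = (x^2 + x + 2)(x^2 + 3x + 4)(x^2 + 4x + 2), pattern 2+2+2; mod 67: f = (x + 3)(x + 4)(x + 28)(x + 35)(x + 59)(x + 60), pattern 1+1+1+1+1+1. No other pattern occurs in this range, so the set of observed cycle types is {3+3, 2+2+2, 1+1+1+1+1+1}. The candidates containing elements of all these cycle types are C_6 (6T1) of order 6, S_3 (6T2) of order 6, D_6 (6T3) of order 12, C_3 x S_3 (6T5) of order 18, A_4 x C_2 (6T6) of order 24, S_4 (6T8) of order 24, S_3 x S_3 (6T9) of order 36, S_4 x C_2 (6T11) of order 48, (S_3 x S_3) : C_2 (6T13) of order 72, PGL(2,5) (6T14) of order 120, S_6 (6T16) of order 720; the others are excluded. The observed types are precisely the cycle types that occur in S_3 (6T2). Each of the other remaining candidates has further cycle types, and by the Chebotarev density theorem the matching factorization patterns would occur for a proportion of primes equal to their share of the group: C_6 (6T1) additionally contains elements of type 6 (2 of its 6 elements, about 33% of primes); D_6 (6T3) additionally contains elements of type 6, 2+2+1+1 (5 of its 12 elements, about 42% of primes); C_3 x S_3 (6T5) additionally contains elements of type 6, 3+1+1+1 (10 of its 18 elements, about 56% of primes); A_4 x C_2 (6T6) additionally contains elements of type 6, 2+2+1+1, 2+1+1+1+1 (14 of its 24 elements, about 58% of primes); S_4 (6T8) additionally contains elements of type 4+1+1, 2+2+1+1 (9 of its 24 elements, about 38% of primes); S_3 x S_3 (6T9) additionally contains elements of type 6, 3+1+1+1, 2+2+1+1 (25 of its 36 elements, about 69% of primes); S_4 x C_2 (6T11) additionally contains elements of type 6, 4+2, 4+1+1, 2+2+1+1, 2+1+1+1+1 (32 of its 48 elements, about 67% of primes); (S_3 x S_3) : C_2 (6T13) additionally contains elements of type 6, 4+2, 3+2+1, 3+1+1+1, 2+2+1+1, 2+1+1+1+1 (61 of its 72 elements, about 85% of primes); PGL(2,5) (6T14) additionally contains elements of type 6, 5+1, 4+1+1, 2+2+1+1 (89 of its 120 elements, about 74% of primes); S_6 (6T16) additionally contains elements of type 6, 5+1, 4+2, 4+1+1, 3+2+1, 3+1+1+1, 2+2+1+1, 2+1+1+1+1 (664 of its 720 elements, about 92% of primes). None of the 23 primes tested shows any such pattern (for each of these groups the chance of that is below 10^-4), which rules them out. Hence G = S_3 (6T2), of order 6.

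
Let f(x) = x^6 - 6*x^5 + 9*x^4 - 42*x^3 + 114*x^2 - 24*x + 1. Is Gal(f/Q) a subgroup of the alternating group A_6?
The polynomial is irreducible of degree 6 over Q. Its discriminant is -153891765817344, which is not a perfect square. A Galois group lies in the alternating group exactly when the discriminant is a square in Q, so the Galois group (A_4 x C_2) is not contained in A_6.

No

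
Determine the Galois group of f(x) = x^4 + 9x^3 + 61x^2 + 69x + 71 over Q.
C_4 (order 4)

The polynomial is an irreducible quartic over Q and its discriminant is 2680770125, which is not a perfect square, so the Galois group is not contained in A_4. The resolvent cubic y^3 - 61*y^2 + 337*y + 6812 has exactly one rational root, so the Galois group is C_4 or D_4. The quartic becomes reducible over Q(sqrt(disc)), so the group is C_4.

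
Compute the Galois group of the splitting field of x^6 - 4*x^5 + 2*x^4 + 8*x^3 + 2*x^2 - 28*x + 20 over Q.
The polynomial f is an irreducible sextic over Q, so G = Gal(f/Q) is one of the 16 transitive subgroups 6T1, ..., 6T16 of S_6. The discriminant of f is -147116032, which is not a perfect square, so G is not contained in A_6. The transitive groups of degree 6 not contained in A_6 are: C_6 (6T1, order 6), S_3 (6T2, order 6), D_6 (6T3, order 12), C_3 x S_3 (6T5, order 18), A_4 x C_2 (6T6, order 24), S_4 (6T8, order 24), S_3 x S_3 (6T9, order 36), S_4 x C_2 (6T11, order 48), (S_3 x S_3) : C_2 (6T13, order 72), PGL(2,5) (6T14, order 120), S_6 (6T16, order 720). By Dedekind's theorem, for a prime p not dividing disc(f) the degrees of the irreducible factors of f mod p form the cycle type of an element of G. Factoring f modulo the 28 such primes p <= 113 (skipping 2, 7, which divide the discriminant), each new pattern first appears at: mod 3: f = (x^6 + 2x^5 + 2x^4 + 2x^3 + 2x^2 + 2x + 2), pattern 6; mod 5: f = (x)(x^2 + 3x + 3)(x^3 + 3x^2 + 4), pattern 3+2+1; mod 11: f = (x^2 + 7x + 8)(x^4 + 5x^2 + 6x + 8), pattern 4+2; mod 17: f = (x^3 + 15x^2 + 4x + 1)(x^3 + 15x^2 + 11x + 3), pattern 3+3; mod 19: f = (x^2 + x + 6)(x^2 + x + 12)(x^2 + 13x + 14), pattern 2+2+2; mod 37: f = (x + 6)(x + 18)(x^2 + 17x + 7)(x^2 + 29x + 29), pattern 2+2+1+1; mod 41: f = (x + 6)(x + 14)(x + 19)(x^3 + 39x^2 + 26x + 7), pattern 3+1+1+1; mod 113: f = (x + 10)(x + 19)(x + 100)(x + 105)(x^2 + 101x + 74), pattern 2+1+1+1+1. No other pattern occurs in this range, so the set of observed cycle types is {6, 3+2+1, 4+2, 3+3, 2+2+2, 2+2+1+1, 3+1+1+1, 2+1+1+1+1}. The candidates containing elements of all these cycle types are (S_3 x S_3) : C_2 (6T13) of order 72, S_6 (6T16) of order 720; the others are excluded. The observed types are precisely the cycle types that occur in (S_3 x S_3) : C_2 (6T13) (apart from the identity). Each of the other remaining candidates has further cycle types, and by the Chebotarev density theorem the matching factorization patterns would occur for a proportion of primes equal to their share of the group: S_6 (6T16) additionally contains elements of type 5+1, 4+1+1 (234 of its 720 elements, about 32% of primes). None of the 28 primes tested shows any such pattern (for each of these groups the chance of that is below 10^-4), which rules them out. Hence G = (S_3 x S_3) : C_2 (6T13), of order 72.

6T13: (S_3 x S_3) : C_2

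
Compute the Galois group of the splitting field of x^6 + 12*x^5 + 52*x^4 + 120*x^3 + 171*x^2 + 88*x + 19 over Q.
S_4 (order 24)

The polynomial f is an irreducible sextic over Q, so G = Gal(f/Q) is one of the 16 transitive subgroups 6T1, ..., 6T16 of S_6. The discriminant of f is 51513463034944 = 7177288^2, a perfect square, so G is contained in A_6. The transitive groups of degree 6 contained in A_6 are: A_4 (6T4, order 12), S_4 (6T7, order 24), (C_3 x C_3) : C_4 (6T10, order 36), PSL(2,5) (6T12, order 60), A_6 (6T15, order 360). By Dedekind's theorem, for a prime p not dividing disc(f) the degrees of the irreducible factors of f mod p form the cycle type of an element of G. Factoring f modulo the 79 such primes p <= 421 (skipping 2, 19, 23, which divide the discriminant), each new pattern first appears at: mod 3: f = (x^3 + x^2 + 2)(x^3 + 2x^2 + 2x + 2), pattern 3+3; mod 5: f = (x^2 + 2x + 4)(x^4 + 3x^2 + 4x + 1), pattern 4+2; mod 43: f = (x + 7)(x + 37)(x^2 + 21x + 9)(x^2 + 33x + 26), pattern 2+2+1+1; mod 223: f = (x + 50)(x + 52)(x + 84)(x + 90)(x + 199)(x + 206), pattern 1+1+1+1+1+1. No other pattern occurs in this range, so the set of observed cycle types is {3+3, 4+2, 2+2+1+1, 1+1+1+1+1+1}. The candidates containing elements of all these cycle types are S_4 (6T7) of order 24, (C_3 x C_3) : C_4 (6T10) of order 36, A_6 (6T15) of order 360; the others are excluded. The observed types are precisely the cycle types that occur in S_4 (6T7). Each of the other remaining candidates has further cycle types, and by the Chebotarev density theorem the matching factorization patterns would occur for a proportion of primes equal to their share of the group: (C_3 x C_3) : C_4 (6T10) additionally contains elements of type 3+1+1+1 (4 of its 36 elements, about 11% of primes); A_6 (6T15) additionally contains elements of type 5+1, 3+1+1+1 (184 of its 360 elements, about 51% of primes). None of the 79 primes tested shows any such pattern (for each of these groups the chance of that is below 10^-4), which rules them out. Hence G = S_4 (6T7), of order 24.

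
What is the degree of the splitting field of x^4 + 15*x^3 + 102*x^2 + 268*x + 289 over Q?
24

The degree of the splitting field over Q equals the order of the Galois group, so first determine the group. The polynomial is an irreducible quartic over Q and its discriminant is 880624309, which is not a perfect square, so the Galois group is not contained in A_4. The resolvent cubic y^3 - 102*y^2 + 2864*y - 18937 is irreducible over Q. An irreducible resolvent with non-square discriminant gives S_4. The Galois group S_4 (4T5) has order 24, so the splitting field has degree 24 over Q.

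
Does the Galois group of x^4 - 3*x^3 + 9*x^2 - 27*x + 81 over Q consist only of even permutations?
The polynomial is irreducible of degree 4 over Q. Its discriminant is 66430125, which is not a perfect square. A Galois group lies in the alternating group exactly when the discriminant is a square in Q, so the Galois group (C_4) is not contained in A_4.

No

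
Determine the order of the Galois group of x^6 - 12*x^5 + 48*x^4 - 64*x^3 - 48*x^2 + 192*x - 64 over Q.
24

The degree of the splitting field over Q equals the order of the Galois group, so first determine the group. The polynomial f is an irreducible sextic over Q, so G = Gal(f/Q) is one of the 16 transitive subgroups 6T1, ..., 6T16 of S_6. The discriminant of f is -450868486864896, which is not a perfect square, so G is not contained in A_6. The transitive groups of degree 6 not contained in A_6 are: C_6 (6T1, order 6), S_3 (6T2, order 6), D_6 (6T3, order 12), C_3 x S_3 (6T5, order 18), A_4 x C_2 (6T6, order 24), S_4 (6T8, order 24), S_3 x S_3 (6T9, order 36), S_4 x C_2 (6T11, order 48), (S_3 x S_3) : C_2 (6T13, order 72), PGL(2,5) (6T14, order 120), S_6 (6T16, order 720). By Dedekind's theorem, for a prime p not dividing disc(f) the degrees of the irreducible factors of f mod p form the cycle type of an element of G. Factoring f modulo the 33 such primes p <= 149 (skipping 2, 3, which divide the discriminant), each new pattern first appears at: mod 5: f = (x^3 + x^2 + 2)(x^3 + 2x^2 + x + 3), pattern 3+3; mod 7: f = (x^6 + 2x^5 + 6x^4 + 6x^3 + x^2 + 3x + 6), pattern 6; mod 17: f = (x + 2)(x + 11)(x^2 + 13x + 1)(x^2 + 13x + 11), pattern 2+2+1+1; mod 19: f = (x + 3)(x + 5)(x + 10)(x + 12)(x^2 + 15x + 9), pattern 2+1+1+1+1; mod 71: f = (x^2 + 67x + 7)(x^2 + 67x + 22)(x^2 + 67x + 42), pattern 2+2+2. No other pattern occurs in this range, so the set of observed cycle types is {3+3, 6, 2+2+1+1, 2+1+1+1+1, 2+2+2}. The candidates containing elements of all these cycle types are A_4 x C_2 (6T6) of order 24, S_4 x C_2 (6T11) of order 48, (S_3 x S_3) : C_2 (6T13) of order 72, S_6 (6T16) of order 720; the others are excluded. The observed types are precisely the cycle types that occur in A_4 x C_2 (6T6) (apart from the identity). Each of the other remaining candidates has further cycle types, and by the Chebotarev density theorem the matching factorization patterns would occur for a proportion of primes equal to their share of the group: S_4 x C_2 (6T11) additionally contains elements of type 4+2, 4+1+1 (12 of its 48 elements, about 25% of primes); (S_3 x S_3) : C_2 (6T13) additionally contains elements of type 4+2, 3+2+1, 3+1+1+1 (34 of its 72 elements, about 47% of primes); S_6 (6T16) additionally contains elements of type 5+1, 4+2, 4+1+1, 3+2+1, 3+1+1+1 (484 of its 720 elements, about 67% of primes). None of the 33 primes tested shows any such pattern (for each of these groups the chance of that is below 10^-4), which rules them out. Hence G = A_4 x C_2 (6T6), of order 24. The Galois group A_4 x C_2 (6T6) has order 24, so the splitting field has degree 24 over Q.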